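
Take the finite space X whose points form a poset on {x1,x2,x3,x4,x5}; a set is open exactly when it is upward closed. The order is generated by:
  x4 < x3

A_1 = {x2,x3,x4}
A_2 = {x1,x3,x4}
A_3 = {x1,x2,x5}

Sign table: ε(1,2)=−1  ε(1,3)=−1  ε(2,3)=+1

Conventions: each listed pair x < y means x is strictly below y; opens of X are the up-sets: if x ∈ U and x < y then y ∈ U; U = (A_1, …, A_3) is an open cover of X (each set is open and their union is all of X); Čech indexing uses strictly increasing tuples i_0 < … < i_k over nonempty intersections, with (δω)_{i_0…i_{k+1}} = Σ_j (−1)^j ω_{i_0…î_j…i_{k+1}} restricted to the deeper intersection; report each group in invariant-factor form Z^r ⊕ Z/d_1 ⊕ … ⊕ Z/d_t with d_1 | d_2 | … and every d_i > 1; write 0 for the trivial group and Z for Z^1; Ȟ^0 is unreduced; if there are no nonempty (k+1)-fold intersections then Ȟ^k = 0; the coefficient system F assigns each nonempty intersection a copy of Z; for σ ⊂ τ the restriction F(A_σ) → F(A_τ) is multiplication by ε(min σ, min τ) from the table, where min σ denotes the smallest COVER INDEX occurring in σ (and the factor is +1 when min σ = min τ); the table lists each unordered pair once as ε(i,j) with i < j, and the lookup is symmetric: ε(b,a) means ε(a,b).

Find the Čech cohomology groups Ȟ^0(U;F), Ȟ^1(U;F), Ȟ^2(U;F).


Ȟ^0 = Z; Ȟ^1 = Z; Ȟ^2 = 0

nonempty intersections:
  A12={x3,x4} A13={x2} A23={x1}
C dims 3,3; δ0: rk 2, SNF 1^2
Ȟ^0: (3−2)−0=1 ⇒ Z
Ȟ^1: (3−0)−2=1 ⇒ Z
Ȟ^2: (0−0)−0=0 ⇒ 0


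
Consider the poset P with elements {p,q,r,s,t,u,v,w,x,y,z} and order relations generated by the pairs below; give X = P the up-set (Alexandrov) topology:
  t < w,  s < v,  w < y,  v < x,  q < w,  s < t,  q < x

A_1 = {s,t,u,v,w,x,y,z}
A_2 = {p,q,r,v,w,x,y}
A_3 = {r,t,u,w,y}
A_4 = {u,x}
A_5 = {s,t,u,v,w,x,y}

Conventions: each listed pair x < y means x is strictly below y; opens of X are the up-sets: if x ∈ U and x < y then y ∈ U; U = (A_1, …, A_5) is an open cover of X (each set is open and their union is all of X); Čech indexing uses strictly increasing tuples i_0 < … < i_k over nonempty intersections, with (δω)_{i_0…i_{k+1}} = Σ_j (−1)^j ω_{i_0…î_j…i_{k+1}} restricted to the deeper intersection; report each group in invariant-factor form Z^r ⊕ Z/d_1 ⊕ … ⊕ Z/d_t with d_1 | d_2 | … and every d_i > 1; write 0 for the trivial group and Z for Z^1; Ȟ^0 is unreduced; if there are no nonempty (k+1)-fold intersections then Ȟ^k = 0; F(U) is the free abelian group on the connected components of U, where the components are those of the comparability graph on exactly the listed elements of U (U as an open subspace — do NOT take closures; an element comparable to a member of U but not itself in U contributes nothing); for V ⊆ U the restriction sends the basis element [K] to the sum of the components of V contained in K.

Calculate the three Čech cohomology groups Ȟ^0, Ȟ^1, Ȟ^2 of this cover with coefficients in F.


nonempty overlaps:
  A12={v,w,x,y} A13={t,u,w,y} A14={u,x} A15={s,t,u,v,w,x,y} A23={r,w,y} A24={x} A25={v,w,x,y} A34={u} A35={t,u,w,y} A45={u,x}
  A123={w,y} A124={x} A125={v,w,x,y} A134={u} A135={t,u,w,y} A145={u,x} A235={w,y} A245={x} A345={u}
  A1235={w,y} A1245={x} A1345={u}
components per intersection:
  A1: {s,t,v,w,x,y} {u} {z}
  A2: {p} {q,v,w,x,y} {r}
  A3: {r} {t,w,y} {u}
  A4: {u} {x}
  A5: {s,t,v,w,x,y} {u}
  A12: {v,x} {w,y}
  A13: {t,w,y} {u}
  A14: {u} {x}
  A15: {s,t,v,w,x,y} {u}
  A23: {r} {w,y}
  A24: {x}
  A25: {v,x} {w,y}
  A34: {u}
  A35: {t,w,y} {u}
  A45: {u} {x}
  A123: {w,y}
  A124: {x}
  A125: {v,x} {w,y}
  A134: {u}
  A135: {t,w,y} {u}
  A145: {u} {x}
  A235: {w,y}
  A245: {x}
  A345: {u}
  A1235: {w,y}
  A1245: {x}
  A1345: {u}
C dims 13,18,12,3; δ0: rk 8, SNF 1^8; δ1: rk 9, SNF 1^9; δ2: rk 3, SNF 1^3
degree 0: 13−8−0 = 5 → Ȟ^0 ≅ Z^5
degree 1: 18−9−8 = 1 → Ȟ^1 ≅ Z
degree 2: 12−3−9 = 0 → Ȟ^2 ≅ 0

Ȟ^0 = Z^5,  Ȟ^1 = Z,  Ȟ^2 = 0


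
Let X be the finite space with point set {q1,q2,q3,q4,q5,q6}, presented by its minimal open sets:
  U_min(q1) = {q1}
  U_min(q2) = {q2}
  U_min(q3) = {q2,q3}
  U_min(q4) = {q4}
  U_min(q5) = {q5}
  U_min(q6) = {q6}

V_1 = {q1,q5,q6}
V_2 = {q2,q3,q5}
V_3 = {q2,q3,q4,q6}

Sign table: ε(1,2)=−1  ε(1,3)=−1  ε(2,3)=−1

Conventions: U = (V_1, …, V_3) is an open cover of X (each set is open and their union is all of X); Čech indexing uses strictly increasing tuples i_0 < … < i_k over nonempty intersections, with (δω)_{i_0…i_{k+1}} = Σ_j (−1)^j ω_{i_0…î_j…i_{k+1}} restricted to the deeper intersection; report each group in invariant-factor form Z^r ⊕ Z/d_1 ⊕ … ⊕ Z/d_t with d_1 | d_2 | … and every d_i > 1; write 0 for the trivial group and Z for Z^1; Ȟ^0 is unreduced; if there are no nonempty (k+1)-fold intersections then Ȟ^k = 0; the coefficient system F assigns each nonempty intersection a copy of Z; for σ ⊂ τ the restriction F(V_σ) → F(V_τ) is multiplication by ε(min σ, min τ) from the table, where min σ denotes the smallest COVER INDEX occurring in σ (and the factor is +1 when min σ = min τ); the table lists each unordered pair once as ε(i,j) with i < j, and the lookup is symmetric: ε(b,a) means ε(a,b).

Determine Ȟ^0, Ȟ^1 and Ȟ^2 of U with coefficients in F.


cover nerve:
  V12={q5} V13={q6} V23={q2,q3}
C dims 3,3; δ0: rk 3, SNF 1^2·2
Ȟ^0: (3−3)−0=0 ⇒ 0
Ȟ^1: (3−0)−3=0 plus torsion [2] ⇒ Z/2
Ȟ^2: (0−0)−0=0 ⇒ 0

Ȟ^0 ≅ 0, Ȟ^1 ≅ Z/2, Ȟ^2 ≅ 0


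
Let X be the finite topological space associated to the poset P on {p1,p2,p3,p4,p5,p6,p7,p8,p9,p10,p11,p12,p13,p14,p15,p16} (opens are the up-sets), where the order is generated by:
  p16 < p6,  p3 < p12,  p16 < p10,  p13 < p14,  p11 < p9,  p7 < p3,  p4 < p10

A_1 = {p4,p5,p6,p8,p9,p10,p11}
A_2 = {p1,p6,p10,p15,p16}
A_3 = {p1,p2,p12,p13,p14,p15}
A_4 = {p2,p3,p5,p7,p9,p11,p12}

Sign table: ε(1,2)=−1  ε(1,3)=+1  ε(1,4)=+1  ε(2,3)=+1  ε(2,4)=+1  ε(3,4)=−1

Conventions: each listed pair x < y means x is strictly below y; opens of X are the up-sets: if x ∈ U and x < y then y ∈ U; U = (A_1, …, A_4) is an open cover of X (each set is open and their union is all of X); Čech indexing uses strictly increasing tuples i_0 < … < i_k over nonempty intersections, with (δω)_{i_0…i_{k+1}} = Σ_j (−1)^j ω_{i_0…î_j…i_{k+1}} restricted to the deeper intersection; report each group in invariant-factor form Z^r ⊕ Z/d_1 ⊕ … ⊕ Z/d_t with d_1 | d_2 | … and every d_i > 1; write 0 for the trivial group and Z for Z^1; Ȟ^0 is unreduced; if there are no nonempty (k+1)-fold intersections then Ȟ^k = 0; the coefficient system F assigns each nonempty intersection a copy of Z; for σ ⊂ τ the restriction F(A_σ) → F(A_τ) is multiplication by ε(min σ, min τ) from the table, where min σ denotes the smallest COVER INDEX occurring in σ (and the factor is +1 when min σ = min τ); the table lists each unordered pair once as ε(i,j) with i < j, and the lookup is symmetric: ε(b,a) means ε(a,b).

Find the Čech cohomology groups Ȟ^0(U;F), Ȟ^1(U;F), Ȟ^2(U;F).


Ȟ^0 ≅ Z, Ȟ^1 ≅ Z and Ȟ^2 ≅ 0

nerve simplices:
  A12={p6,p10} A14={p5,p9,p11} A23={p1,p15} A34={p2,p12}
C dims 4,4; δ0: rk 3, SNF 1^3
degree 0: 4−3−0 = 1 → Ȟ^0 ≅ Z
degree 1: 4−0−3 = 1 → Ȟ^1 ≅ Z
degree 2: 0−0−0 = 0 → Ȟ^2 ≅ 0


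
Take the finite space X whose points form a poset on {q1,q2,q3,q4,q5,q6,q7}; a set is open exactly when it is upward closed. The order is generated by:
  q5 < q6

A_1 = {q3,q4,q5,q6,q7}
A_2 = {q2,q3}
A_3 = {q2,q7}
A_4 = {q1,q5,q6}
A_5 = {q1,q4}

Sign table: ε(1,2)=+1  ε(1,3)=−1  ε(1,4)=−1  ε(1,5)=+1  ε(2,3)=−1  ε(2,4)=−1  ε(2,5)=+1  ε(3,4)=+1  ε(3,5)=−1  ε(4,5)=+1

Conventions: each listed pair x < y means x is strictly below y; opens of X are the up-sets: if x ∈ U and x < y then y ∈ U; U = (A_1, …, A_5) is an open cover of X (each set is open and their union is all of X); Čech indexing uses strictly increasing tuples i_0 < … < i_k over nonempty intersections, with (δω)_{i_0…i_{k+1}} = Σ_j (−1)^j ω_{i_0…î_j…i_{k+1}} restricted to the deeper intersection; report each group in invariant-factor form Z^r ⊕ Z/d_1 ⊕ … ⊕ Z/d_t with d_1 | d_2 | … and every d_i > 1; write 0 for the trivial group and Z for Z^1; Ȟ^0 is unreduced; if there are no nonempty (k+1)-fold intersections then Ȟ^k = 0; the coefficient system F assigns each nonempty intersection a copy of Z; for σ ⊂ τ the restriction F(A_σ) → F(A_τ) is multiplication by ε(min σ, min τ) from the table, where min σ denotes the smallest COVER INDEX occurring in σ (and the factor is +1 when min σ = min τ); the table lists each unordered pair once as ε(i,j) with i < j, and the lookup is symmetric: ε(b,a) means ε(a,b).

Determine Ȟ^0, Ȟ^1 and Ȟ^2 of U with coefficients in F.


Ȟ^0 = 0, Ȟ^1 = Z ⊕ Z/2 and Ȟ^2 = 0

nerve simplices:
  A12={q3} A13={q7} A14={q5,q6} A15={q4} A23={q2} A45={q1}
C dims 5,6; δ0: rk 5, SNF 1^4·2
degree 0: 5−5−0 = 0 → Ȟ^0 ≅ 0
degree 1: 6−0−5 = 1 plus torsion [2] → Ȟ^1 ≅ Z ⊕ Z/2
degree 2: 0−0−0 = 0 → Ȟ^2 ≅ 0


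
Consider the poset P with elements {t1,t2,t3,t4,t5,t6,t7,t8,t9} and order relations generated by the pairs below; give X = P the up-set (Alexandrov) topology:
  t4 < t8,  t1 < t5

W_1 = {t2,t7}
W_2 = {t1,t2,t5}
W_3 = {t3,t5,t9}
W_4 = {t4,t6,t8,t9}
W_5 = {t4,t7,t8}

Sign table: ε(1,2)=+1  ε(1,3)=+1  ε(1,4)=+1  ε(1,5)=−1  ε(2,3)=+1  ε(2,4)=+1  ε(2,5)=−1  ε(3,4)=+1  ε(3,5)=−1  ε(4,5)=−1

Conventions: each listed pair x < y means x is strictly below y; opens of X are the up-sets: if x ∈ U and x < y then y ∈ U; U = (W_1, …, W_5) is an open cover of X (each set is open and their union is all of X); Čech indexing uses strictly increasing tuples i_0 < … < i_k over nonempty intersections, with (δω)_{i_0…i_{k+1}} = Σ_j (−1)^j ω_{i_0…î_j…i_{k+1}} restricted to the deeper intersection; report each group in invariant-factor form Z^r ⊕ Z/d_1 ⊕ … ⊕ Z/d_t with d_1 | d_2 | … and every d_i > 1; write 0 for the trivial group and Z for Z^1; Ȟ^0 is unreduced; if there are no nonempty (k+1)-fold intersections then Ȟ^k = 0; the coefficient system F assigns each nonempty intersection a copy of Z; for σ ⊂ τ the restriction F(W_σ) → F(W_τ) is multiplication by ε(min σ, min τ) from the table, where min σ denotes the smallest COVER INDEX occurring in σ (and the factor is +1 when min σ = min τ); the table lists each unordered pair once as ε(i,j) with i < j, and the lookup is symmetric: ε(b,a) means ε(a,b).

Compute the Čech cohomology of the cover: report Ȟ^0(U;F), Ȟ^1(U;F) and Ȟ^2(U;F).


cover nerve:
  W12={t2} W15={t7} W23={t5} W34={t9} W45={t4,t8}
C dims 5,5; δ0: rk 4, SNF 1^4
Ȟ^0: (5−4)−0=1 ⇒ Z
Ȟ^1: (5−0)−4=1 ⇒ Z
Ȟ^2: (0−0)−0=0 ⇒ 0

Ȟ^0 = Z, Ȟ^1 = Z and Ȟ^2 = 0


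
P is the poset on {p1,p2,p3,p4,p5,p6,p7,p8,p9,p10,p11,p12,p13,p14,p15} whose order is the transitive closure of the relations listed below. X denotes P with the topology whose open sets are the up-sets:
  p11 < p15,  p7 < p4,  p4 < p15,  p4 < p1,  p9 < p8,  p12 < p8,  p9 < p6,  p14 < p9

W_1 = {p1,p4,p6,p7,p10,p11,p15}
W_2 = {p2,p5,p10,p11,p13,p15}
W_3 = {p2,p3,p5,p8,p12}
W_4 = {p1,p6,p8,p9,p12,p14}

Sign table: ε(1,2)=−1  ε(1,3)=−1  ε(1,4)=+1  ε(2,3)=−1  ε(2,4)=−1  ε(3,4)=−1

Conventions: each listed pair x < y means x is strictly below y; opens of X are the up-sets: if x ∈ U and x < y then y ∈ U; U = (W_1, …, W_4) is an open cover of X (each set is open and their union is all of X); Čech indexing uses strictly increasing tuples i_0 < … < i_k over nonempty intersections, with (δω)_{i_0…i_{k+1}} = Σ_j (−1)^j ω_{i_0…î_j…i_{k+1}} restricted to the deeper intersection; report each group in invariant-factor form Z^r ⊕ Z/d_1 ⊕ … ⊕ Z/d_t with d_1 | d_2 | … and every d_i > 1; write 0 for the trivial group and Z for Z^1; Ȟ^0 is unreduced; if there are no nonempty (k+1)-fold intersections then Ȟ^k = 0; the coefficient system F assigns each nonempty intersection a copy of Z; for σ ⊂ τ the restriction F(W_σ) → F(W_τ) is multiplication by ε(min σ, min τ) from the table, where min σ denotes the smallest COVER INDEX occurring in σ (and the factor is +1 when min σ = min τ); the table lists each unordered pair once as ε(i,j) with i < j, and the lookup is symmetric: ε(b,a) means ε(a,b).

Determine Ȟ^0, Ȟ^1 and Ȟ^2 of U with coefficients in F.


Ȟ^0(U;F) ≅ 0; Ȟ^1(U;F) ≅ Z/2; Ȟ^2(U;F) ≅ 0

intersection data:
  W12={p10,p11,p15} W14={p1,p6} W23={p2,p5} W34={p8,p12}
C dims 4,4; δ0: rk 4, SNF 1^3·2
Ȟ^0 = (4 − 4) − 0 = 0, so Ȟ^0 ≅ 0
Ȟ^1 = (4 − 0) − 4 = 0 plus torsion [2], so Ȟ^1 ≅ Z/2
Ȟ^2 = (0 − 0) − 0 = 0, so Ȟ^2 ≅ 0


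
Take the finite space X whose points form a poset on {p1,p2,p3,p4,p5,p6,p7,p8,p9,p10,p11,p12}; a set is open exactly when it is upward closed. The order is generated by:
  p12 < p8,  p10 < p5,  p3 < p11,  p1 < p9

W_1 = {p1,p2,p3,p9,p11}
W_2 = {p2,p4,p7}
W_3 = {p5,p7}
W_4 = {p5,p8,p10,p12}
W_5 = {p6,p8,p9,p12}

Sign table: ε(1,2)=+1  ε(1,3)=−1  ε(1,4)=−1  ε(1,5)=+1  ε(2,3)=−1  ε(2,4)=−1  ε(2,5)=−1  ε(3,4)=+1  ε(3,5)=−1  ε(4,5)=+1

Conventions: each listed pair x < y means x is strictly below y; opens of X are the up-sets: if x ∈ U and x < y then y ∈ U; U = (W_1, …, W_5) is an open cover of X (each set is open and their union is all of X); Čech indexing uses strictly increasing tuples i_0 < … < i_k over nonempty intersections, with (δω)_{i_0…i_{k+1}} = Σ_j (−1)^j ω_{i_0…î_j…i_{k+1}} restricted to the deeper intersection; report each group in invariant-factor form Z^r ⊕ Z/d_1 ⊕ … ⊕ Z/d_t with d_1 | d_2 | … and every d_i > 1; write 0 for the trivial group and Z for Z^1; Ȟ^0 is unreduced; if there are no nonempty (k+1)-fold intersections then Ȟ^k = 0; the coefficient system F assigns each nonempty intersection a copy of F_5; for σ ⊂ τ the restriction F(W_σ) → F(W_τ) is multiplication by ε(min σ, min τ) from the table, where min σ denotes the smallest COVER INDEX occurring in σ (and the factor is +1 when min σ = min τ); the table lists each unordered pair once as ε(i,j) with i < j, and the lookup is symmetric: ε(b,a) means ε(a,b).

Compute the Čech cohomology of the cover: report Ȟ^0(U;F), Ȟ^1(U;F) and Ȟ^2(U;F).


cover nerve:
  W12={p2} W15={p9} W23={p7} W34={p5} W45={p8,p12}
C dims 5,5; δ0: rk_F5 5
Ȟ^0: (5−5)−0=0 ⇒ 0
Ȟ^1: (5−0)−5=0 ⇒ 0
Ȟ^2: (0−0)−0=0 ⇒ 0

Ȟ^0(U;F) ≅ 0, Ȟ^1(U;F) ≅ 0, Ȟ^2(U;F) ≅ 0


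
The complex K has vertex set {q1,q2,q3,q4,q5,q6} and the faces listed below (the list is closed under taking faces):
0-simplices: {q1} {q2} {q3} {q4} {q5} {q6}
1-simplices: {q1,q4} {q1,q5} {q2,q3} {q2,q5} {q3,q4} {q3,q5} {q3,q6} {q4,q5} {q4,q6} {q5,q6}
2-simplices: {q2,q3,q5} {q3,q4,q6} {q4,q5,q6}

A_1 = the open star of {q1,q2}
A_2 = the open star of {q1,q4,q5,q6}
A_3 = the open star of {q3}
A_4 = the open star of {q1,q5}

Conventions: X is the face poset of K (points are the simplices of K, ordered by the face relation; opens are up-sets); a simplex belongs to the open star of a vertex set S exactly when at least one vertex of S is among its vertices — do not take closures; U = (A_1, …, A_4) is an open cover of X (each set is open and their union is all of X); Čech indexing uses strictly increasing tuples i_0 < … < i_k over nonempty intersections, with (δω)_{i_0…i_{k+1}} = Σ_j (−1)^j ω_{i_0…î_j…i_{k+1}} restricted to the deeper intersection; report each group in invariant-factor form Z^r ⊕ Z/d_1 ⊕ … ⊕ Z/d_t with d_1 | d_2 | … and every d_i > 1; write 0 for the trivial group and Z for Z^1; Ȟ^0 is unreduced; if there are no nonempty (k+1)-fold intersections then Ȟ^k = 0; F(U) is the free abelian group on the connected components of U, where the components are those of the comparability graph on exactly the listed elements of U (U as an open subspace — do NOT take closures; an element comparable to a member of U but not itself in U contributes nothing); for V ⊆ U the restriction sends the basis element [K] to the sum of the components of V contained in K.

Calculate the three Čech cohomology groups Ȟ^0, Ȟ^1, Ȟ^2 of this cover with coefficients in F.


Ȟ^0(U;F) ≅ Z, Ȟ^1(U;F) ≅ Z and Ȟ^2(U;F) ≅ 0

nonempty overlaps:
  A1={{q1},{q2},{q1,q4},{q1,q5},{q2,q3},{q2,q5},{q2,q3,q5}} A2={{q1},{q4},{q5},{q6},{q1,q4},{q1,q5},{q2,q5},{q3,q4},{q3,q5},{q3,q6},{q4,q5},{q4,q6},{q5,q6},{q2,q3,q5},{q3,q4,q6},{q4,q5,q6}} A3={{q3},{q2,q3},{q3,q4},{q3,q5},{q3,q6},{q2,q3,q5},{q3,q4,q6}} A4={{q1},{q5},{q1,q4},{q1,q5},{q2,q5},{q3,q5},{q4,q5},{q5,q6},{q2,q3,q5},{q4,q5,q6}}
  A12={{q1},{q1,q4},{q1,q5},{q2,q5},{q2,q3,q5}} A13={{q2,q3},{q2,q3,q5}} A14={{q1},{q1,q4},{q1,q5},{q2,q5},{q2,q3,q5}} A23={{q3,q4},{q3,q5},{q3,q6},{q2,q3,q5},{q3,q4,q6}} A24={{q1},{q5},{q1,q4},{q1,q5},{q2,q5},{q3,q5},{q4,q5},{q5,q6},{q2,q3,q5},{q4,q5,q6}} A34={{q3,q5},{q2,q3,q5}}
  A123={{q2,q3,q5}} A124={{q1},{q1,q4},{q1,q5},{q2,q5},{q2,q3,q5}} A134={{q2,q3,q5}} A234={{q3,q5},{q2,q3,q5}}
  A1234={{q2,q3,q5}}
components per intersection:
  A1: {{q1},{q1,q4},{q1,q5}} {{q2},{q2,q3},{q2,q5},{q2,q3,q5}}
  A2: {{q1},{q4},{q5},{q6},{q1,q4},{q1,q5},{q2,q5},{q3,q4},{q3,q5},{q3,q6},{q4,q5},{q4,q6},{q5,q6},{q2,q3,q5},{q3,q4,q6},{q4,q5,q6}}
  A3: {{q3},{q2,q3},{q3,q4},{q3,q5},{q3,q6},{q2,q3,q5},{q3,q4,q6}}
  A4: {{q1},{q5},{q1,q4},{q1,q5},{q2,q5},{q3,q5},{q4,q5},{q5,q6},{q2,q3,q5},{q4,q5,q6}}
  A12: {{q1},{q1,q4},{q1,q5}} {{q2,q5},{q2,q3,q5}}
  A13: {{q2,q3},{q2,q3,q5}}
  A14: {{q1},{q1,q4},{q1,q5}} {{q2,q5},{q2,q3,q5}}
  A23: {{q3,q4},{q3,q6},{q3,q4,q6}} {{q3,q5},{q2,q3,q5}}
  A24: {{q1},{q5},{q1,q4},{q1,q5},{q2,q5},{q3,q5},{q4,q5},{q5,q6},{q2,q3,q5},{q4,q5,q6}}
  A34: {{q3,q5},{q2,q3,q5}}
  A123: {{q2,q3,q5}}
  A124: {{q1},{q1,q4},{q1,q5}} {{q2,q5},{q2,q3,q5}}
  A134: {{q2,q3,q5}}
  A234: {{q3,q5},{q2,q3,q5}}
  A1234: {{q2,q3,q5}}
C dims 5,9,5,1; δ0: rk 4, SNF 1^4; δ1: rk 4, SNF 1^4; δ2: rk 1, SNF 1^1
degree 0: 5−4−0 = 1 → Ȟ^0 ≅ Z
degree 1: 9−4−4 = 1 → Ȟ^1 ≅ Z
degree 2: 5−1−4 = 0 → Ȟ^2 ≅ 0


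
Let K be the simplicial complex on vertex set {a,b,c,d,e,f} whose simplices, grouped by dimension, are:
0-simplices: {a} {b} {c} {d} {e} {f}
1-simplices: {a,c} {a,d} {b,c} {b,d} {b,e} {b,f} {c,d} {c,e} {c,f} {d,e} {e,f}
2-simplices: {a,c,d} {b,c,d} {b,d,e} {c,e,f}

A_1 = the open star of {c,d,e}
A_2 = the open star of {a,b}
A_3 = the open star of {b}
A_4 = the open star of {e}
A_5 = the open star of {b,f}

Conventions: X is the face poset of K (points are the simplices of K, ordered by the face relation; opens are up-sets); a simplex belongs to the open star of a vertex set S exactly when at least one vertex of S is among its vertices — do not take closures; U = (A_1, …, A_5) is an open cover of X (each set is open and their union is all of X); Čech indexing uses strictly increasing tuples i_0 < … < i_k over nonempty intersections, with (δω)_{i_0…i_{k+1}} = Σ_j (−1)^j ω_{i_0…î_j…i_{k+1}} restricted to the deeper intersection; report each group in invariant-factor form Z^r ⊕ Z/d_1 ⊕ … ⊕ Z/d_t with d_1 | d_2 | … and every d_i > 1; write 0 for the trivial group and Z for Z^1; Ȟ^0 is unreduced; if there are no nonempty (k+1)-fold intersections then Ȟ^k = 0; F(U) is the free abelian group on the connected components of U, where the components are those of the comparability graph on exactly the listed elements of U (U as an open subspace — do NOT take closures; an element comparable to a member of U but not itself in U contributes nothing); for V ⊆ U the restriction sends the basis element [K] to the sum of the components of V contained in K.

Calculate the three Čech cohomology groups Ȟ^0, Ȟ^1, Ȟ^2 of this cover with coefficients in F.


nerve of the cover:
  A1={{c},{d},{e},{a,c},{a,d},{b,c},{b,d},{b,e},{c,d},{c,e},{c,f},{d,e},{e,f},{a,c,d},{b,c,d},{b,d,e},{c,e,f}} A2={{a},{b},{a,c},{a,d},{b,c},{b,d},{b,e},{b,f},{a,c,d},{b,c,d},{b,d,e}} A3={{b},{b,c},{b,d},{b,e},{b,f},{b,c,d},{b,d,e}} A4={{e},{b,e},{c,e},{d,e},{e,f},{b,d,e},{c,e,f}} A5={{b},{f},{b,c},{b,d},{b,e},{b,f},{c,f},{e,f},{b,c,d},{b,d,e},{c,e,f}}
  A12={{a,c},{a,d},{b,c},{b,d},{b,e},{a,c,d},{b,c,d},{b,d,e}} A13={{b,c},{b,d},{b,e},{b,c,d},{b,d,e}} A14={{e},{b,e},{c,e},{d,e},{e,f},{b,d,e},{c,e,f}} A15={{b,c},{b,d},{b,e},{c,f},{e,f},{b,c,d},{b,d,e},{c,e,f}} A23={{b},{b,c},{b,d},{b,e},{b,f},{b,c,d},{b,d,e}} A24={{b,e},{b,d,e}} A25={{b},{b,c},{b,d},{b,e},{b,f},{b,c,d},{b,d,e}} A34={{b,e},{b,d,e}} A35={{b},{b,c},{b,d},{b,e},{b,f},{b,c,d},{b,d,e}} A45={{b,e},{e,f},{b,d,e},{c,e,f}}
  A123={{b,c},{b,d},{b,e},{b,c,d},{b,d,e}} A124={{b,e},{b,d,e}} A125={{b,c},{b,d},{b,e},{b,c,d},{b,d,e}} A134={{b,e},{b,d,e}} A135={{b,c},{b,d},{b,e},{b,c,d},{b,d,e}} A145={{b,e},{e,f},{b,d,e},{c,e,f}} A234={{b,e},{b,d,e}} A235={{b},{b,c},{b,d},{b,e},{b,f},{b,c,d},{b,d,e}} A245={{b,e},{b,d,e}} A345={{b,e},{b,d,e}}
  A1234={{b,e},{b,d,e}} A1235={{b,c},{b,d},{b,e},{b,c,d},{b,d,e}} A1245={{b,e},{b,d,e}} A1345={{b,e},{b,d,e}} A2345={{b,e},{b,d,e}}
  A12345={{b,e},{b,d,e}}
components per intersection:
  A1: {{c},{d},{e},{a,c},{a,d},{b,c},{b,d},{b,e},{c,d},{c,e},{c,f},{d,e},{e,f},{a,c,d},{b,c,d},{b,d,e},{c,e,f}}
  A2: {{a},{a,c},{a,d},{a,c,d}} {{b},{b,c},{b,d},{b,e},{b,f},{b,c,d},{b,d,e}}
  A3: {{b},{b,c},{b,d},{b,e},{b,f},{b,c,d},{b,d,e}}
  A4: {{e},{b,e},{c,e},{d,e},{e,f},{b,d,e},{c,e,f}}
  A5: {{b},{f},{b,c},{b,d},{b,e},{b,f},{c,f},{e,f},{b,c,d},{b,d,e},{c,e,f}}
  A12: {{a,c},{a,d},{a,c,d}} {{b,c},{b,d},{b,e},{b,c,d},{b,d,e}}
  A13: {{b,c},{b,d},{b,e},{b,c,d},{b,d,e}}
  A14: {{e},{b,e},{c,e},{d,e},{e,f},{b,d,e},{c,e,f}}
  A15: {{b,c},{b,d},{b,e},{b,c,d},{b,d,e}} {{c,f},{e,f},{c,e,f}}
  A23: {{b},{b,c},{b,d},{b,e},{b,f},{b,c,d},{b,d,e}}
  A24: {{b,e},{b,d,e}}
  A25: {{b},{b,c},{b,d},{b,e},{b,f},{b,c,d},{b,d,e}}
  A34: {{b,e},{b,d,e}}
  A35: {{b},{b,c},{b,d},{b,e},{b,f},{b,c,d},{b,d,e}}
  A45: {{b,e},{b,d,e}} {{e,f},{c,e,f}}
  A123: {{b,c},{b,d},{b,e},{b,c,d},{b,d,e}}
  A124: {{b,e},{b,d,e}}
  A125: {{b,c},{b,d},{b,e},{b,c,d},{b,d,e}}
  A134: {{b,e},{b,d,e}}
  A135: {{b,c},{b,d},{b,e},{b,c,d},{b,d,e}}
  A145: {{b,e},{b,d,e}} {{e,f},{c,e,f}}
  A234: {{b,e},{b,d,e}}
  A235: {{b},{b,c},{b,d},{b,e},{b,f},{b,c,d},{b,d,e}}
  A245: {{b,e},{b,d,e}}
  A345: {{b,e},{b,d,e}}
  A1234: {{b,e},{b,d,e}}
  A1235: {{b,c},{b,d},{b,e},{b,c,d},{b,d,e}}
  A1245: {{b,e},{b,d,e}}
  A1345: {{b,e},{b,d,e}}
  A2345: {{b,e},{b,d,e}}
  A12345: {{b,e},{b,d,e}}
C dims 6,13,11,5; δ0: rk 5, SNF 1^5; δ1: rk 7, SNF 1^7; δ2: rk 4, SNF 1^4
Ȟ^0 = (6 − 5) − 0 = 1, so Ȟ^0 ≅ Z
Ȟ^1 = (13 − 7) − 5 = 1, so Ȟ^1 ≅ Z
Ȟ^2 = (11 − 4) − 7 = 0, so Ȟ^2 ≅ 0

Ȟ^0 = Z,  Ȟ^1 = Z,  Ȟ^2 = 0


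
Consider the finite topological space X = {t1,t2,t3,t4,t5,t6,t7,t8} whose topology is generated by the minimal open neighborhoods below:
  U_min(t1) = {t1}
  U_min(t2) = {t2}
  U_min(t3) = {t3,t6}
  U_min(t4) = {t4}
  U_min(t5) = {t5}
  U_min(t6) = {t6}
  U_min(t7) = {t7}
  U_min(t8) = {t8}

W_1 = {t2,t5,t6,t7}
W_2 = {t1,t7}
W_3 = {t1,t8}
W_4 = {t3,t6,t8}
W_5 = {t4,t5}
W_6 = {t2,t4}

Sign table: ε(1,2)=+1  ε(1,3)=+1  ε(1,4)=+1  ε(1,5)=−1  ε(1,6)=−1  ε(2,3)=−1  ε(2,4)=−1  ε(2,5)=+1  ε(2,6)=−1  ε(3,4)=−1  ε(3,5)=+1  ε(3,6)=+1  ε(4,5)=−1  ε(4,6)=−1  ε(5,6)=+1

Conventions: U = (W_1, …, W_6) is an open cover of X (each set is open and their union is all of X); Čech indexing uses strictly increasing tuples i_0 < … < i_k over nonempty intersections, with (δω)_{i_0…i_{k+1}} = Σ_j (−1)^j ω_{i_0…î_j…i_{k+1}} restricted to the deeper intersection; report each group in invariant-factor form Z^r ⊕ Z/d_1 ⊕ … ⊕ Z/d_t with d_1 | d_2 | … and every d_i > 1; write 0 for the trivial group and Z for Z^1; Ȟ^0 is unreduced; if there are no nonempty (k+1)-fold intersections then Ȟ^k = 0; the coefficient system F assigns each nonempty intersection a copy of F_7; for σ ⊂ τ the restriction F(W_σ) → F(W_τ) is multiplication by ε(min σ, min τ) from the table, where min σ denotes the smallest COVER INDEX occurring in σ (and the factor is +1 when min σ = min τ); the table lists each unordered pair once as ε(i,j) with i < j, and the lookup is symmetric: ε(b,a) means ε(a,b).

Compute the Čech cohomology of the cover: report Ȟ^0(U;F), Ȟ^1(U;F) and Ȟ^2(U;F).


Ȟ^0 = Z/7; Ȟ^1 = Z/7 ⊕ Z/7; Ȟ^2 = 0

nerve simplices:
  W12={t7} W14={t6} W15={t5} W16={t2} W23={t1} W34={t8} W56={t4}
C dims 6,7; δ0: rk_F7 5
degree 0: 6−5−0 = 1 → Ȟ^0 ≅ Z/7
degree 1: 7−0−5 = 2 → Ȟ^1 ≅ Z/7 ⊕ Z/7
degree 2: 0−0−0 = 0 → Ȟ^2 ≅ 0


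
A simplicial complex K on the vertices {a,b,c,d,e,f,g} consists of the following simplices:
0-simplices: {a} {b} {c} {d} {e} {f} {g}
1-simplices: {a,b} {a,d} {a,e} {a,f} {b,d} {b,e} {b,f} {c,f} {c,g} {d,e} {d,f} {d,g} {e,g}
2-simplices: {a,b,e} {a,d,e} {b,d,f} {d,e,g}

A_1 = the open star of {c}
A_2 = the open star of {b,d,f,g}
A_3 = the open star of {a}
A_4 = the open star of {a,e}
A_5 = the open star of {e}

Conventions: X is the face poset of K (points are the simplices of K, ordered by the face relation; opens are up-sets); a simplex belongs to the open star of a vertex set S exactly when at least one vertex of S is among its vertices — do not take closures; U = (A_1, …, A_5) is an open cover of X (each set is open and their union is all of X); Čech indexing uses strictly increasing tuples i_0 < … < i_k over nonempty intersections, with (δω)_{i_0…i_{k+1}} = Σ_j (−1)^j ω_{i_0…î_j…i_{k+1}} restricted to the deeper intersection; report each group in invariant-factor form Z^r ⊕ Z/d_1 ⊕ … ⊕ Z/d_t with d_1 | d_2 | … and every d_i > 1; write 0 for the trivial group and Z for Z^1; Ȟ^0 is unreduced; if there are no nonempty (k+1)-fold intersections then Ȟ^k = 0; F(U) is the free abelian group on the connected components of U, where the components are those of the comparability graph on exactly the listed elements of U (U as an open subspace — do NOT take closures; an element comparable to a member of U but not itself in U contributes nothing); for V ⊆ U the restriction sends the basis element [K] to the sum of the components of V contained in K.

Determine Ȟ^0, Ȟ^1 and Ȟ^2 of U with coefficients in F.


Ȟ^0 ≅ Z, Ȟ^1 ≅ Z^3, Ȟ^2 ≅ 0

nerve simplices:
  A1={{c},{c,f},{c,g}} A2={{b},{d},{f},{g},{a,b},{a,d},{a,f},{b,d},{b,e},{b,f},{c,f},{c,g},{d,e},{d,f},{d,g},{e,g},{a,b,e},{a,d,e},{b,d,f},{d,e,g}} A3={{a},{a,b},{a,d},{a,e},{a,f},{a,b,e},{a,d,e}} A4={{a},{e},{a,b},{a,d},{a,e},{a,f},{b,e},{d,e},{e,g},{a,b,e},{a,d,e},{d,e,g}} A5={{e},{a,e},{b,e},{d,e},{e,g},{a,b,e},{a,d,e},{d,e,g}}
  A12={{c,f},{c,g}} A23={{a,b},{a,d},{a,f},{a,b,e},{a,d,e}} A24={{a,b},{a,d},{a,f},{b,e},{d,e},{e,g},{a,b,e},{a,d,e},{d,e,g}} A25={{b,e},{d,e},{e,g},{a,b,e},{a,d,e},{d,e,g}} A34={{a},{a,b},{a,d},{a,e},{a,f},{a,b,e},{a,d,e}} A35={{a,e},{a,b,e},{a,d,e}} A45={{e},{a,e},{b,e},{d,e},{e,g},{a,b,e},{a,d,e},{d,e,g}}
  A234={{a,b},{a,d},{a,f},{a,b,e},{a,d,e}} A235={{a,b,e},{a,d,e}} A245={{b,e},{d,e},{e,g},{a,b,e},{a,d,e},{d,e,g}} A345={{a,e},{a,b,e},{a,d,e}}
  A2345={{a,b,e},{a,d,e}}
components per intersection:
  A1: {{c},{c,f},{c,g}}
  A2: {{b},{d},{f},{g},{a,b},{a,d},{a,f},{b,d},{b,e},{b,f},{c,f},{c,g},{d,e},{d,f},{d,g},{e,g},{a,b,e},{a,d,e},{b,d,f},{d,e,g}}
  A3: {{a},{a,b},{a,d},{a,e},{a,f},{a,b,e},{a,d,e}}
  A4: {{a},{e},{a,b},{a,d},{a,e},{a,f},{b,e},{d,e},{e,g},{a,b,e},{a,d,e},{d,e,g}}
  A5: {{e},{a,e},{b,e},{d,e},{e,g},{a,b,e},{a,d,e},{d,e,g}}
  A12: {{c,f}} {{c,g}}
  A23: {{a,b},{a,b,e}} {{a,d},{a,d,e}} {{a,f}}
  A24: {{a,b},{b,e},{a,b,e}} {{a,d},{d,e},{e,g},{a,d,e},{d,e,g}} {{a,f}}
  A25: {{b,e},{a,b,e}} {{d,e},{e,g},{a,d,e},{d,e,g}}
  A34: {{a},{a,b},{a,d},{a,e},{a,f},{a,b,e},{a,d,e}}
  A35: {{a,e},{a,b,e},{a,d,e}}
  A45: {{e},{a,e},{b,e},{d,e},{e,g},{a,b,e},{a,d,e},{d,e,g}}
  A234: {{a,b},{a,b,e}} {{a,d},{a,d,e}} {{a,f}}
  A235: {{a,b,e}} {{a,d,e}}
  A245: {{b,e},{a,b,e}} {{d,e},{e,g},{a,d,e},{d,e,g}}
  A345: {{a,e},{a,b,e},{a,d,e}}
  A2345: {{a,b,e}} {{a,d,e}}
C dims 5,13,8,2; δ0: rk 4, SNF 1^4; δ1: rk 6, SNF 1^6; δ2: rk 2, SNF 1^2
degree 0: 5−4−0 = 1 → Ȟ^0 ≅ Z
degree 1: 13−6−4 = 3 → Ȟ^1 ≅ Z^3
degree 2: 8−2−6 = 0 → Ȟ^2 ≅ 0


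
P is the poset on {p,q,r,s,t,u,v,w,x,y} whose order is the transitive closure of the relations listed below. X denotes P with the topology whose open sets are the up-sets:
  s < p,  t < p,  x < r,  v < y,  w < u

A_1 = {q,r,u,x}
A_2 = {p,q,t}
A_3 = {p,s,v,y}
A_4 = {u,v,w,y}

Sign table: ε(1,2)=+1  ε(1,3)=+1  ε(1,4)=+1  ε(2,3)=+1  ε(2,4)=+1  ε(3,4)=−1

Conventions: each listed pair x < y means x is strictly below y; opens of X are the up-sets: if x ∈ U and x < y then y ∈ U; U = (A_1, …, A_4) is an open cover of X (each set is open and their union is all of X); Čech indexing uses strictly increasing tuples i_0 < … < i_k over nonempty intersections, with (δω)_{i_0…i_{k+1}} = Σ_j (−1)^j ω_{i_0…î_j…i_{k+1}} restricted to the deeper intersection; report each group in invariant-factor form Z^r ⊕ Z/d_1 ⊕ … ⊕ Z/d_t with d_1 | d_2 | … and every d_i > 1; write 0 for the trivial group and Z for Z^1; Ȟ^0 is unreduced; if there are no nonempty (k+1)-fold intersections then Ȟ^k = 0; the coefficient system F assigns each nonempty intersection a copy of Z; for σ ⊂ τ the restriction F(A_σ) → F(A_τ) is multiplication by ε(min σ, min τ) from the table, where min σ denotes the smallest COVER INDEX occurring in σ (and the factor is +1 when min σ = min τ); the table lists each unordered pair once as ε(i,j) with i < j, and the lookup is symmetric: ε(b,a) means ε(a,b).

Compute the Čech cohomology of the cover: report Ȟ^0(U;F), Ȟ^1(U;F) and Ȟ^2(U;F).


nonempty intersections:
  A12={q} A14={u} A23={p} A34={v,y}
C dims 4,4; δ0: rk 4, SNF 1^3·2
Ȟ^0: (4−4)−0=0 ⇒ 0
Ȟ^1: (4−0)−4=0 plus torsion [2] ⇒ Z/2
Ȟ^2: (0−0)−0=0 ⇒ 0

Ȟ^0 ≅ 0,  Ȟ^1 ≅ Z/2,  Ȟ^2 ≅ 0


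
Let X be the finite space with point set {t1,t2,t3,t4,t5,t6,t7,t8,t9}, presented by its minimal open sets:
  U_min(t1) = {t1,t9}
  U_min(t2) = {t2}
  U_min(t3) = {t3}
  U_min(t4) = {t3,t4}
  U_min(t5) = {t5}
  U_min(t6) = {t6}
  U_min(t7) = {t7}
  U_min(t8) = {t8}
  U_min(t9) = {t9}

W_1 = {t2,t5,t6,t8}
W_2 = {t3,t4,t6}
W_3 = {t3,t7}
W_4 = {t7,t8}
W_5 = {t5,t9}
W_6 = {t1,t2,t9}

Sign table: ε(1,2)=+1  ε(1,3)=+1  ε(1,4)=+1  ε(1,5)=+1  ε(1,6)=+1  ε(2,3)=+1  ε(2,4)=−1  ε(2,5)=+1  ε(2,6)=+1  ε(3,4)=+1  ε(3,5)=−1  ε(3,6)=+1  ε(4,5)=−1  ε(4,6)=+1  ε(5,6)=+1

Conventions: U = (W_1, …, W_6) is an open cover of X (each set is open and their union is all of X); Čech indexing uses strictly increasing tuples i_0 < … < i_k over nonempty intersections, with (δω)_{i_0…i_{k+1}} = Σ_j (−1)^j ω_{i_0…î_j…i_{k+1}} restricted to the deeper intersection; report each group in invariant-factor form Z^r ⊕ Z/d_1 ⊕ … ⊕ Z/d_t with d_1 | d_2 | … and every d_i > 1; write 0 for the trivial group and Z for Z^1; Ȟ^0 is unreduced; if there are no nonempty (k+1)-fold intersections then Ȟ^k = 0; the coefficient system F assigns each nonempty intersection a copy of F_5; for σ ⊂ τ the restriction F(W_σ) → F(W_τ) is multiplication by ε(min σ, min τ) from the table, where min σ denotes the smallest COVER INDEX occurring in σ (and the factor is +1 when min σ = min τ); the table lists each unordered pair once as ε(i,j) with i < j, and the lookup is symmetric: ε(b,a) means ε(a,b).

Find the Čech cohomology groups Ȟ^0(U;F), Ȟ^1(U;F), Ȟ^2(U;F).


Ȟ^0 = Z/5,  Ȟ^1 = Z/5 ⊕ Z/5,  Ȟ^2 = 0

nonempty intersections:
  W12={t6} W14={t8} W15={t5} W16={t2} W23={t3} W34={t7} W56={t9}
C dims 6,7; δ0: rk_F5 5
Ȟ^0: (6−5)−0=1 ⇒ Z/5
Ȟ^1: (7−0)−5=2 ⇒ Z/5 ⊕ Z/5
Ȟ^2: (0−0)−0=0 ⇒ 0


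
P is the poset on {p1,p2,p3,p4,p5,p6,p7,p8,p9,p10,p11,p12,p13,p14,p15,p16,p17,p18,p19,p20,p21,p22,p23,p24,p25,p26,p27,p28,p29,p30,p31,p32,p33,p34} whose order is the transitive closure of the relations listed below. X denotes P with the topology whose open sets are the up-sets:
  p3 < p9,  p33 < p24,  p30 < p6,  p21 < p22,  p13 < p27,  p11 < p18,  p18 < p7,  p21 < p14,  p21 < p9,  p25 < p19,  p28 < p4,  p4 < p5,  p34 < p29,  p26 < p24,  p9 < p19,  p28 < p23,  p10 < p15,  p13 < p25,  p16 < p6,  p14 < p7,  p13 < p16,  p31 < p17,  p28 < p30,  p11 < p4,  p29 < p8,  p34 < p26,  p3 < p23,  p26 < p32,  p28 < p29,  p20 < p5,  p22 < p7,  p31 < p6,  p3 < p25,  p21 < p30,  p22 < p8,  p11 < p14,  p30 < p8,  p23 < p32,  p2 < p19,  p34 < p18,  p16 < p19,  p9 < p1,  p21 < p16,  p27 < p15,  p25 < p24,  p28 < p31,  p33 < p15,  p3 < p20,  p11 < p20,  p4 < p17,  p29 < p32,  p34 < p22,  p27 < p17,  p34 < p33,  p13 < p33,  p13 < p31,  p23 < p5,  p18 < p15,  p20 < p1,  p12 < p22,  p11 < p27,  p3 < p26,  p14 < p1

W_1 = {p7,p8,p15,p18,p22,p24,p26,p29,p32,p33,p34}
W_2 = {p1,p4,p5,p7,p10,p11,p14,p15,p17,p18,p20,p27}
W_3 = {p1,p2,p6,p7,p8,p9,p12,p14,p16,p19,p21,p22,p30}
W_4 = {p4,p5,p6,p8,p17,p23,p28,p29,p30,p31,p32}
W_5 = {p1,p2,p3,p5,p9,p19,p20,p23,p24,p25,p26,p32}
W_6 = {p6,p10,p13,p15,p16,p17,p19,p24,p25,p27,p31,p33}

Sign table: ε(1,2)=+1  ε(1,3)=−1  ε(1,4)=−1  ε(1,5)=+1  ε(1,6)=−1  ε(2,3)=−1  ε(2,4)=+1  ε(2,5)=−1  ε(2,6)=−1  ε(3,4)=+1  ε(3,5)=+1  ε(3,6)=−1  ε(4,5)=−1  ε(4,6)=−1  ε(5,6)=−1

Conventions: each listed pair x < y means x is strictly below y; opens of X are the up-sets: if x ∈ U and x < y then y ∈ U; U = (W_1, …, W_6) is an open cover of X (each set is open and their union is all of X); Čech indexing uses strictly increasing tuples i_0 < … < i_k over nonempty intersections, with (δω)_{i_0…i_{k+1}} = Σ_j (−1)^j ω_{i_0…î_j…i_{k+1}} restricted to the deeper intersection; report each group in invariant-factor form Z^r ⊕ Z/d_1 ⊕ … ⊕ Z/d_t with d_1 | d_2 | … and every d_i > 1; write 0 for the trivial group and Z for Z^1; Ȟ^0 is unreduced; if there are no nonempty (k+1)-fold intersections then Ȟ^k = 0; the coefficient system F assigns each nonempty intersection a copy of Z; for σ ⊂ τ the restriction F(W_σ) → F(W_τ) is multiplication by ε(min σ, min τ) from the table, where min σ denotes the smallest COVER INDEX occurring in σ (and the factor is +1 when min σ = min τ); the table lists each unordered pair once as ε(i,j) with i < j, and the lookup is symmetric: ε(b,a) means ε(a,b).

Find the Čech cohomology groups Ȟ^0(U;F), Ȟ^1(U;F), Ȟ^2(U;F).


intersection data:
  W12={p7,p15,p18} W13={p7,p8,p22} W14={p8,p29,p32} W15={p24,p26,p32} W16={p15,p24,p33} W23={p1,p7,p14} W24={p4,p5,p17} W25={p1,p5,p20} W26={p10,p15,p17,p27} W34={p6,p8,p30} W35={p1,p2,p9,p19} W36={p6,p16,p19} W45={p5,p23,p32} W46={p6,p17,p31} W56={p19,p24,p25}
  W123={p7} W126={p15} W134={p8} W145={p32} W156={p24} W235={p1} W245={p5} W246={p17} W346={p6} W356={p19}
C dims 6,15,10; δ0: rk 6, SNF 1^5·2; δ1: rk 9, SNF 1^9
Ȟ^0 = (6 − 6) − 0 = 0, so Ȟ^0 ≅ 0
Ȟ^1 = (15 − 9) − 6 = 0 plus torsion [2], so Ȟ^1 ≅ Z/2
Ȟ^2 = (10 − 0) − 9 = 1, so Ȟ^2 ≅ Z

Ȟ^0(U;F) ≅ 0; Ȟ^1(U;F) ≅ Z/2; Ȟ^2(U;F) ≅ Z


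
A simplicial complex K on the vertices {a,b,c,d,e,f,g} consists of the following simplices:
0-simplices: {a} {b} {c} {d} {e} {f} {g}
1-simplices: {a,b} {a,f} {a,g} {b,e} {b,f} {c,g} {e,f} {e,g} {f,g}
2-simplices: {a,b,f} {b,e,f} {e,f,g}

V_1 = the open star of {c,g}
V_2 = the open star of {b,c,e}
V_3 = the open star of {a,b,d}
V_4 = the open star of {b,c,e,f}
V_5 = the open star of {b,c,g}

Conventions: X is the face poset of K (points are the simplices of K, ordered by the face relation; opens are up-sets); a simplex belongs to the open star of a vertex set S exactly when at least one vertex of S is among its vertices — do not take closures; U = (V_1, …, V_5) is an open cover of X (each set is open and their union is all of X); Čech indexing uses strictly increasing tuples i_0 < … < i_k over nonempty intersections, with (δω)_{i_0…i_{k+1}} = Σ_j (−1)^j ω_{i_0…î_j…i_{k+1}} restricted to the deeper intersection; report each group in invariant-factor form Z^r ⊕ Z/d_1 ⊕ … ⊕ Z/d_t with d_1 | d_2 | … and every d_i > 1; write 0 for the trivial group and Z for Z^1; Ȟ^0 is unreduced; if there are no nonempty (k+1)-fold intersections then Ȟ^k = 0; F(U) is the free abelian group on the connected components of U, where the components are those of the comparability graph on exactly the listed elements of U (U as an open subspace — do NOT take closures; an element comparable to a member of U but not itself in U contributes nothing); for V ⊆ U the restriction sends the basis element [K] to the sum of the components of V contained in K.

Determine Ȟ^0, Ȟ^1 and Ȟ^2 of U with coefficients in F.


intersection data:
  V1={{c},{g},{a,g},{c,g},{e,g},{f,g},{e,f,g}} V2={{b},{c},{e},{a,b},{b,e},{b,f},{c,g},{e,f},{e,g},{a,b,f},{b,e,f},{e,f,g}} V3={{a},{b},{d},{a,b},{a,f},{a,g},{b,e},{b,f},{a,b,f},{b,e,f}} V4={{b},{c},{e},{f},{a,b},{a,f},{b,e},{b,f},{c,g},{e,f},{e,g},{f,g},{a,b,f},{b,e,f},{e,f,g}} V5={{b},{c},{g},{a,b},{a,g},{b,e},{b,f},{c,g},{e,g},{f,g},{a,b,f},{b,e,f},{e,f,g}}
  V12={{c},{c,g},{e,g},{e,f,g}} V13={{a,g}} V14={{c},{c,g},{e,g},{f,g},{e,f,g}} V15={{c},{g},{a,g},{c,g},{e,g},{f,g},{e,f,g}} V23={{b},{a,b},{b,e},{b,f},{a,b,f},{b,e,f}} V24={{b},{c},{e},{a,b},{b,e},{b,f},{c,g},{e,f},{e,g},{a,b,f},{b,e,f},{e,f,g}} V25={{b},{c},{a,b},{b,e},{b,f},{c,g},{e,g},{a,b,f},{b,e,f},{e,f,g}} V34={{b},{a,b},{a,f},{b,e},{b,f},{a,b,f},{b,e,f}} V35={{b},{a,b},{a,g},{b,e},{b,f},{a,b,f},{b,e,f}} V45={{b},{c},{a,b},{b,e},{b,f},{c,g},{e,g},{f,g},{a,b,f},{b,e,f},{e,f,g}}
  V124={{c},{c,g},{e,g},{e,f,g}} V125={{c},{c,g},{e,g},{e,f,g}} V135={{a,g}} V145={{c},{c,g},{e,g},{f,g},{e,f,g}} V234={{b},{a,b},{b,e},{b,f},{a,b,f},{b,e,f}} V235={{b},{a,b},{b,e},{b,f},{a,b,f},{b,e,f}} V245={{b},{c},{a,b},{b,e},{b,f},{c,g},{e,g},{a,b,f},{b,e,f},{e,f,g}} V345={{b},{a,b},{b,e},{b,f},{a,b,f},{b,e,f}}
  V1245={{c},{c,g},{e,g},{e,f,g}} V2345={{b},{a,b},{b,e},{b,f},{a,b,f},{b,e,f}}
components per intersection:
  V1: {{c},{g},{a,g},{c,g},{e,g},{f,g},{e,f,g}}
  V2: {{b},{e},{a,b},{b,e},{b,f},{e,f},{e,g},{a,b,f},{b,e,f},{e,f,g}} {{c},{c,g}}
  V3: {{a},{b},{a,b},{a,f},{a,g},{b,e},{b,f},{a,b,f},{b,e,f}} {{d}}
  V4: {{b},{e},{f},{a,b},{a,f},{b,e},{b,f},{e,f},{e,g},{f,g},{a,b,f},{b,e,f},{e,f,g}} {{c},{c,g}}
  V5: {{b},{a,b},{b,e},{b,f},{a,b,f},{b,e,f}} {{c},{g},{a,g},{c,g},{e,g},{f,g},{e,f,g}}
  V12: {{c},{c,g}} {{e,g},{e,f,g}}
  V13: {{a,g}}
  V14: {{c},{c,g}} {{e,g},{f,g},{e,f,g}}
  V15: {{c},{g},{a,g},{c,g},{e,g},{f,g},{e,f,g}}
  V23: {{b},{a,b},{b,e},{b,f},{a,b,f},{b,e,f}}
  V24: {{b},{e},{a,b},{b,e},{b,f},{e,f},{e,g},{a,b,f},{b,e,f},{e,f,g}} {{c},{c,g}}
  V25: {{b},{a,b},{b,e},{b,f},{a,b,f},{b,e,f}} {{c},{c,g}} {{e,g},{e,f,g}}
  V34: {{b},{a,b},{a,f},{b,e},{b,f},{a,b,f},{b,e,f}}
  V35: {{b},{a,b},{b,e},{b,f},{a,b,f},{b,e,f}} {{a,g}}
  V45: {{b},{a,b},{b,e},{b,f},{a,b,f},{b,e,f}} {{c},{c,g}} {{e,g},{f,g},{e,f,g}}
  V124: {{c},{c,g}} {{e,g},{e,f,g}}
  V125: {{c},{c,g}} {{e,g},{e,f,g}}
  V135: {{a,g}}
  V145: {{c},{c,g}} {{e,g},{f,g},{e,f,g}}
  V234: {{b},{a,b},{b,e},{b,f},{a,b,f},{b,e,f}}
  V235: {{b},{a,b},{b,e},{b,f},{a,b,f},{b,e,f}}
  V245: {{b},{a,b},{b,e},{b,f},{a,b,f},{b,e,f}} {{c},{c,g}} {{e,g},{e,f,g}}
  V345: {{b},{a,b},{b,e},{b,f},{a,b,f},{b,e,f}}
  V1245: {{c},{c,g}} {{e,g},{e,f,g}}
  V2345: {{b},{a,b},{b,e},{b,f},{a,b,f},{b,e,f}}
C dims 9,18,13,3; δ0: rk 7, SNF 1^7; δ1: rk 10, SNF 1^10; δ2: rk 3, SNF 1^3
Ȟ^0 = (9 − 7) − 0 = 2, so Ȟ^0 ≅ Z^2
Ȟ^1 = (18 − 10) − 7 = 1, so Ȟ^1 ≅ Z
Ȟ^2 = (13 − 3) − 10 = 0, so Ȟ^2 ≅ 0

Ȟ^0(U;F) ≅ Z^2, Ȟ^1(U;F) ≅ Z and Ȟ^2(U;F) ≅ 0


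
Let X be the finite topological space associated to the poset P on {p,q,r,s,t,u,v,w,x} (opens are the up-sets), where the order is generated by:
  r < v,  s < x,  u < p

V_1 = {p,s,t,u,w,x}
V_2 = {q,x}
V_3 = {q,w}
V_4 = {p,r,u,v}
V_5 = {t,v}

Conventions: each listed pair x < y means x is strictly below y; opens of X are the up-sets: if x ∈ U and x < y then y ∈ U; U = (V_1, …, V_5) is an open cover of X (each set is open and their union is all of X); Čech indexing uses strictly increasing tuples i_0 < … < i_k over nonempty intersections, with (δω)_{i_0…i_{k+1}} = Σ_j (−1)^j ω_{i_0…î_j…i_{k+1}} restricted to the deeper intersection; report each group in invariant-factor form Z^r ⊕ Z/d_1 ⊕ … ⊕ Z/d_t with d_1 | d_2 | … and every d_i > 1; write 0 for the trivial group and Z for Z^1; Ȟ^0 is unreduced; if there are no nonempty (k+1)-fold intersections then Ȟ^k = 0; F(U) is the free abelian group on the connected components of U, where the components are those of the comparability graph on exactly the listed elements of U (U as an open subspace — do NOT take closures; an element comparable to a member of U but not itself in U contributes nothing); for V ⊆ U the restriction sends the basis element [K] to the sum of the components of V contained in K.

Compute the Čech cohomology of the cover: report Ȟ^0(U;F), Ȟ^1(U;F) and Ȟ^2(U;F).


Ȟ^0 = Z^6,  Ȟ^1 = 0,  Ȟ^2 = 0

intersection data:
  V12={x} V13={w} V14={p,u} V15={t} V23={q} V45={v}
components per intersection:
  V1: {p,u} {s,x} {t} {w}
  V2: {q} {x}
  V3: {q} {w}
  V4: {p,u} {r,v}
  V5: {t} {v}
  V12: {x}
  V13: {w}
  V14: {p,u}
  V15: {t}
  V23: {q}
  V45: {v}
C dims 12,6; δ0: rk 6, SNF 1^6
Ȟ^0 = (12 − 6) − 0 = 6, so Ȟ^0 ≅ Z^6
Ȟ^1 = (6 − 0) − 6 = 0, so Ȟ^1 ≅ 0
Ȟ^2 = (0 − 0) − 0 = 0, so Ȟ^2 ≅ 0
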